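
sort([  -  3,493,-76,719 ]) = [ - 76,  -  3, 493,719 ] 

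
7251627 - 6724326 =527301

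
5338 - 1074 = 4264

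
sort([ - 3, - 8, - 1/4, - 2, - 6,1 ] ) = [- 8, - 6,-3, - 2,-1/4, 1 ]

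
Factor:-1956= - 2^2*3^1*163^1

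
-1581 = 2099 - 3680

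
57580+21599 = 79179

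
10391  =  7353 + 3038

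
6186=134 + 6052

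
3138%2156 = 982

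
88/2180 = 22/545 = 0.04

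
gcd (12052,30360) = 92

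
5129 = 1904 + 3225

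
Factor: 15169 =7^1* 11^1*197^1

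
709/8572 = 709/8572 = 0.08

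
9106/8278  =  1+414/4139  =  1.10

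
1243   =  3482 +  - 2239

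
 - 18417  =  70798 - 89215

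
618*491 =303438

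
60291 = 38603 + 21688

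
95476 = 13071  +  82405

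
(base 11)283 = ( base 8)515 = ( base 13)1c8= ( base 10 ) 333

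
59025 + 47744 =106769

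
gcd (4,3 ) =1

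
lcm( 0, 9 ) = 0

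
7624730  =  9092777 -1468047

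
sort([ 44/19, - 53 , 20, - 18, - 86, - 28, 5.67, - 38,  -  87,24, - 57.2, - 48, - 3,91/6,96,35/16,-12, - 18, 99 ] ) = [ - 87 , - 86, - 57.2, - 53 , - 48, - 38, - 28, -18, - 18, - 12, - 3, 35/16,44/19, 5.67,91/6,20 , 24,96 , 99 ] 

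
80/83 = 80/83 = 0.96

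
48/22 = 24/11=2.18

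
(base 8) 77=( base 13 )4b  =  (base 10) 63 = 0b111111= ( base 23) 2h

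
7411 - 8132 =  - 721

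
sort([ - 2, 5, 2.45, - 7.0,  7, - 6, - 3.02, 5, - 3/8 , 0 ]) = [-7.0, - 6 , - 3.02, - 2, - 3/8,0,  2.45, 5, 5 , 7] 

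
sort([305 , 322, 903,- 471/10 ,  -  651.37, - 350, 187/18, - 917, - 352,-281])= [ - 917, - 651.37,  -  352, - 350, - 281,-471/10,187/18, 305 , 322,903]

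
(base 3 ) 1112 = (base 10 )41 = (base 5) 131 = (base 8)51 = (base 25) 1G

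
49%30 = 19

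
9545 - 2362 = 7183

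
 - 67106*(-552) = 37042512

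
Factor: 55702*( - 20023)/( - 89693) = 1115321146/89693 = 2^1*257^( -1)*349^(-1 )* 20023^1*27851^1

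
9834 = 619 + 9215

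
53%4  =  1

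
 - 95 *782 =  - 74290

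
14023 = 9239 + 4784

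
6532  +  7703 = 14235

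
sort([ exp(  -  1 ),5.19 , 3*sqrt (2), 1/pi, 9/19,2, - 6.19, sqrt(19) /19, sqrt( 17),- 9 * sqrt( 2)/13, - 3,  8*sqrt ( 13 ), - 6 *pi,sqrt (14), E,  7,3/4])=[ - 6 *pi,-6.19, -3,-9 * sqrt ( 2) /13,sqrt(19) /19,1/pi, exp(-1),9/19,  3/4,2,  E, sqrt (14 ), sqrt(17), 3*sqrt(2 ), 5.19  ,  7,8 * sqrt ( 13)] 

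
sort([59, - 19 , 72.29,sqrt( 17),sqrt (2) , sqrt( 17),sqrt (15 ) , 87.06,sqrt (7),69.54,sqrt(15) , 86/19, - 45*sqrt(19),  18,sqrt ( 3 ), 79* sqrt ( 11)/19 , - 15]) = [ - 45 * sqrt (19) ,  -  19 , - 15,sqrt( 2), sqrt (3),sqrt (7), sqrt(15 ), sqrt( 15), sqrt(17 ) , sqrt(17),86/19,  79*sqrt( 11)/19, 18, 59, 69.54 , 72.29 , 87.06 ]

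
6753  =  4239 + 2514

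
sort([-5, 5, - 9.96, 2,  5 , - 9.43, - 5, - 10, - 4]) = [ - 10, - 9.96, - 9.43, - 5, - 5,-4,2, 5 , 5 ] 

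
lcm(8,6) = 24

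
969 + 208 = 1177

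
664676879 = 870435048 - 205758169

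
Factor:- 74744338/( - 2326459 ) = 2^1*257^1 * 145417^1*2326459^(-1)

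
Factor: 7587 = 3^3*281^1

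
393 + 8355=8748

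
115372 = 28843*4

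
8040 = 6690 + 1350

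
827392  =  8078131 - 7250739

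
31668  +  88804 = 120472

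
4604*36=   165744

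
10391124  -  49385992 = - 38994868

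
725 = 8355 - 7630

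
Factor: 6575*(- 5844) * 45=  - 2^2*3^3*5^3*263^1*487^1 = - 1729093500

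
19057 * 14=266798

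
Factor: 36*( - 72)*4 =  - 2^7*3^4 = -10368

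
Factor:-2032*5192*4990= - 2^8*5^1*11^1*59^1*127^1*499^1=-52645218560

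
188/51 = 3 + 35/51 = 3.69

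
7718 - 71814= - 64096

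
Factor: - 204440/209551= - 2^3*5^1 * 41^ (  -  1 ) = - 40/41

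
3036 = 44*69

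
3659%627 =524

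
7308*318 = 2323944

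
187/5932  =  187/5932 = 0.03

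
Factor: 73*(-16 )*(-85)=2^4*5^1*17^1*73^1=99280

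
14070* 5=70350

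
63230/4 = 31615/2 = 15807.50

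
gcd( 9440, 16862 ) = 2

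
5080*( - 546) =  - 2773680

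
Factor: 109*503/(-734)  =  - 54827/734 = - 2^( - 1)*109^1*367^( - 1)*503^1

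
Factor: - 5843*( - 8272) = 2^4*11^1*47^1 * 5843^1= 48333296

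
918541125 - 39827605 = 878713520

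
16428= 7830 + 8598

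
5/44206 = 5/44206=0.00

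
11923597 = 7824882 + 4098715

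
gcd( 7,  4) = 1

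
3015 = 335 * 9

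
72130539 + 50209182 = 122339721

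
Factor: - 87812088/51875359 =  - 2^3*3^1*7^1 * 13^1*31^1* 1297^1*51875359^(  -  1 ) 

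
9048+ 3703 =12751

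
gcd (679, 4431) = 7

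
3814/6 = 635 + 2/3 = 635.67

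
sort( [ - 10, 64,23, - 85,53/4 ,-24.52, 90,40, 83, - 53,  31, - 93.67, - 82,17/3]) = [- 93.67, - 85, - 82, - 53, - 24.52, - 10, 17/3,53/4, 23,31,40,64, 83,90 ] 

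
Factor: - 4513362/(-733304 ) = 2^( - 2)  *3^1*7^1*11^( - 1)*13^( - 1 )*41^1*641^( - 1)*2621^1 = 2256681/366652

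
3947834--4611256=8559090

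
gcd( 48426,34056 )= 6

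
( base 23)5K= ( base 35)3U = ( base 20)6f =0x87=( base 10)135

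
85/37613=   85/37613 = 0.00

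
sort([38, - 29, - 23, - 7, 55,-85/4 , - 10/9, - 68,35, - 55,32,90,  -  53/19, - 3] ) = [ - 68 , - 55, - 29, - 23, - 85/4, - 7, - 3,  -  53/19, - 10/9, 32,35, 38, 55,90] 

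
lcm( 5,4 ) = 20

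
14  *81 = 1134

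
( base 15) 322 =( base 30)NH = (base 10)707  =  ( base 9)865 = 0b1011000011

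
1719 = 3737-2018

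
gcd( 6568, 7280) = 8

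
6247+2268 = 8515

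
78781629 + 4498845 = 83280474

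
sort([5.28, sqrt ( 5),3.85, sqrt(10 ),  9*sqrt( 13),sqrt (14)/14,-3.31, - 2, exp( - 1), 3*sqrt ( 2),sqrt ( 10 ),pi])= [-3.31,-2, sqrt(14 )/14,exp(  -  1),sqrt( 5 ),pi,sqrt ( 10 ),sqrt( 10 ),3.85, 3 *sqrt(2),5.28,  9*sqrt(13)]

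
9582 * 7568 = 72516576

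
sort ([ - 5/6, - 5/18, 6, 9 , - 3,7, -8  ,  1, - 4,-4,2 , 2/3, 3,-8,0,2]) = [ -8 , - 8, -4, - 4, - 3, - 5/6, - 5/18,  0,2/3,1, 2, 2 , 3, 6, 7,9]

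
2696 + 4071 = 6767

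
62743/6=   62743/6=10457.17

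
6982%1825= 1507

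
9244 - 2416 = 6828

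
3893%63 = 50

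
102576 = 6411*16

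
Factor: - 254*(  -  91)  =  2^1 * 7^1*13^1 * 127^1 = 23114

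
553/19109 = 553/19109 =0.03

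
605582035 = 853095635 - 247513600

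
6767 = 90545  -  83778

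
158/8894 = 79/4447 = 0.02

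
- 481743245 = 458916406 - 940659651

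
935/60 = 187/12 =15.58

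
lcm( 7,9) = 63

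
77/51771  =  77/51771 =0.00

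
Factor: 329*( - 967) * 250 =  - 79535750= - 2^1*5^3 * 7^1*47^1*967^1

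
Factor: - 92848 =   -  2^4*7^1*829^1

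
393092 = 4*98273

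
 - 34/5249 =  - 1 + 5215/5249=- 0.01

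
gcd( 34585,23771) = 1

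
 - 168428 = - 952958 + 784530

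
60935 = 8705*7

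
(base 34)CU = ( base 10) 438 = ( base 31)E4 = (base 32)DM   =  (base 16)1b6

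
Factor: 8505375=3^1*5^3*37^1*613^1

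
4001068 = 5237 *764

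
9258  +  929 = 10187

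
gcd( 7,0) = 7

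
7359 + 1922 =9281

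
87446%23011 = 18413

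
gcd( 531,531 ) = 531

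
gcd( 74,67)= 1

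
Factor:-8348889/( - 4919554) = 2^( - 1 )*3^1*31^1 * 107^1*839^1*2459777^(-1)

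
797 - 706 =91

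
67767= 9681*7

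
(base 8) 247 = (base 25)6H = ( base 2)10100111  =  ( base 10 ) 167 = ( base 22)7D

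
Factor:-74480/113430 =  - 2^3*3^(-1)*7^2*199^(-1 ) = -392/597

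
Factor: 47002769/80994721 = 11^1*89^1*1171^1*1975481^( - 1 ) =1146409/1975481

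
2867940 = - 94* ( - 30510)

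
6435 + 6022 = 12457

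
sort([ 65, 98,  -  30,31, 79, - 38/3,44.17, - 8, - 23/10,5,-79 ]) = [ - 79, - 30, - 38/3,  -  8, - 23/10,5,31, 44.17,65, 79,98 ]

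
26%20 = 6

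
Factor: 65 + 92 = 157 = 157^1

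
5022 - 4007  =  1015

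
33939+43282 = 77221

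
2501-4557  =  -2056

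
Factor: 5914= 2^1*2957^1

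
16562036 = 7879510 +8682526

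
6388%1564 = 132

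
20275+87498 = 107773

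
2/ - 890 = - 1+444/445 = -0.00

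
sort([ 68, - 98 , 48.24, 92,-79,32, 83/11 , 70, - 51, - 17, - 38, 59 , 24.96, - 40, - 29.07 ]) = [ - 98, - 79,-51, - 40, - 38 , - 29.07 ,-17,83/11, 24.96, 32,48.24, 59, 68, 70, 92]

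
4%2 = 0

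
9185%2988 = 221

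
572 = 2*286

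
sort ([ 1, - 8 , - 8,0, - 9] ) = [ - 9, - 8, - 8, 0, 1 ] 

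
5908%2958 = 2950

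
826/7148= 413/3574=0.12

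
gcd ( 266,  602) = 14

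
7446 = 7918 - 472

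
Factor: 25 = 5^2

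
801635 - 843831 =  - 42196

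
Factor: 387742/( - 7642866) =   -  193871/3821433 = - 3^( - 1)*7^( - 1)* 11^ ( - 1)*71^( - 1)*233^ ( - 1)*193871^1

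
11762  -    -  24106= 35868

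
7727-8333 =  - 606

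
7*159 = 1113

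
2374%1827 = 547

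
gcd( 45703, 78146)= 1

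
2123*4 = 8492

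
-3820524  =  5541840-9362364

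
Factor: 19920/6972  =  2^2*5^1*7^( - 1) = 20/7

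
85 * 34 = 2890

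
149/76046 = 149/76046 = 0.00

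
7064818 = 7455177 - 390359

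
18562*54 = 1002348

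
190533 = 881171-690638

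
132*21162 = 2793384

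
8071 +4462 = 12533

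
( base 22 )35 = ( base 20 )3B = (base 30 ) 2b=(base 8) 107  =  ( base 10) 71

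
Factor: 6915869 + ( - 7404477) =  - 488608 = - 2^5 * 15269^1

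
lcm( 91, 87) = 7917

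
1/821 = 1/821 = 0.00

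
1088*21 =22848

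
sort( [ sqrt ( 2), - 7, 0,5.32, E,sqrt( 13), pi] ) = [-7, 0 , sqrt( 2 ), E,  pi,sqrt(13 ),5.32] 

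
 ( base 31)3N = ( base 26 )4c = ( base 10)116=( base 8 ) 164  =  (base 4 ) 1310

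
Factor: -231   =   - 3^1* 7^1 * 11^1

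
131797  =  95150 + 36647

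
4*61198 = 244792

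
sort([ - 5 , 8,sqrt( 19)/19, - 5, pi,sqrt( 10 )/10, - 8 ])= [-8, - 5, - 5, sqrt( 19)/19, sqrt( 10)/10,  pi,  8] 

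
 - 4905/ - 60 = 81 + 3/4 = 81.75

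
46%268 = 46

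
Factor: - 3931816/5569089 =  - 2^3*3^ ( - 1)* 7^1*61^1*1151^1*1856363^ (  -  1 ) 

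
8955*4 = 35820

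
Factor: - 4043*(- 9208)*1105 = 41136878120 = 2^3* 5^1 * 13^2*17^1*311^1 *1151^1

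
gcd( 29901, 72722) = 1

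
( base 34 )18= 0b101010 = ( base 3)1120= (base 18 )26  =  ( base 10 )42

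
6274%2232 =1810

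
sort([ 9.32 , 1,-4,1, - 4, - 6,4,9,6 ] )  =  [  -  6, - 4, - 4, 1 , 1, 4 , 6, 9,9.32 ] 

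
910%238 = 196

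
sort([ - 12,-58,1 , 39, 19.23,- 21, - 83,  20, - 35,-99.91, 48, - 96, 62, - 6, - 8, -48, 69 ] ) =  [ - 99.91, - 96, - 83,- 58, - 48  ,  -  35, - 21, - 12, - 8 , - 6, 1,19.23, 20, 39,48, 62, 69 ] 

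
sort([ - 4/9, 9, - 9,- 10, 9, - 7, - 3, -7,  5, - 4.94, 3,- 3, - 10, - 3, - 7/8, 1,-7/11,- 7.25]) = [ -10, -10,-9, - 7.25, -7, - 7,-4.94, - 3,- 3, - 3,-7/8, - 7/11, - 4/9, 1, 3,5,9, 9]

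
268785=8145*33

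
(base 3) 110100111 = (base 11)6846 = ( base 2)10001100101100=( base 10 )9004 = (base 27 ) C9D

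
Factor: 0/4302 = 0^1 =0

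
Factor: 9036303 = 3^1*3012101^1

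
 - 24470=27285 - 51755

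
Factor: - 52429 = - 13^1*37^1*109^1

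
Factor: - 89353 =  -11^1*8123^1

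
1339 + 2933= 4272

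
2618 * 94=246092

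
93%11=5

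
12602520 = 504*25005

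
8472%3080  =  2312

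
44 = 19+25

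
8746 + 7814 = 16560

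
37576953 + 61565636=99142589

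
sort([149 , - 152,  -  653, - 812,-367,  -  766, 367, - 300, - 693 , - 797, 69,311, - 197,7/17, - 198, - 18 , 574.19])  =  [ - 812, - 797, - 766  , - 693, - 653, - 367, - 300, - 198, - 197,-152, - 18,7/17, 69,149, 311,367, 574.19 ]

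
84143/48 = 1752  +  47/48= 1752.98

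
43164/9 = 4796 = 4796.00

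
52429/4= 52429/4= 13107.25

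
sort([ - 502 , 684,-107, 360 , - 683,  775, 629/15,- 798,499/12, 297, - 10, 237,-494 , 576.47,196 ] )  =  [ -798, - 683 , - 502,- 494 ,-107, - 10 , 499/12 , 629/15,196 , 237 , 297, 360 , 576.47,  684 , 775 ]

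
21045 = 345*61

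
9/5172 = 3/1724 = 0.00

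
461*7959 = 3669099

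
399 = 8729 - 8330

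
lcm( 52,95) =4940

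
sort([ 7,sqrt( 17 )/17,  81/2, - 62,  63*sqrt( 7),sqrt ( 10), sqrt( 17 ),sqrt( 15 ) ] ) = [ - 62,sqrt (17)/17,sqrt( 10),sqrt( 15), sqrt(17), 7,81/2,63*sqrt(7 )]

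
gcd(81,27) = 27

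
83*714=59262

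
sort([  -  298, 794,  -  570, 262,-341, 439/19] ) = [ - 570, - 341,-298, 439/19, 262, 794 ]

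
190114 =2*95057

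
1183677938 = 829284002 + 354393936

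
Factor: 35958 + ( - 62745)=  - 3^1*8929^1 = -  26787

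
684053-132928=551125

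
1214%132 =26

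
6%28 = 6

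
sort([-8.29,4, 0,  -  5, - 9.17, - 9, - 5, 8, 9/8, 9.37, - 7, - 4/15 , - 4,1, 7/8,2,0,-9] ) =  [-9.17, - 9, - 9, - 8.29,-7, - 5, - 5 , - 4, - 4/15,0,0,  7/8, 1, 9/8,2, 4,8, 9.37 ] 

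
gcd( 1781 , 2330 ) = 1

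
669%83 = 5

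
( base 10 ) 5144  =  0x1418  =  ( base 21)BDK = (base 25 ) 85J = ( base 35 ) 46y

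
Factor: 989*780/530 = 2^1*3^1 * 13^1*23^1 *43^1*53^ ( - 1) = 77142/53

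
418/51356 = 209/25678 = 0.01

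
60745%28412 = 3921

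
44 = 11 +33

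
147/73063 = 147/73063 =0.00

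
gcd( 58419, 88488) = 9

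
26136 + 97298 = 123434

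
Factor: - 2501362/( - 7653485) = 2^1*5^( - 1)* 7^( -1)*17^ ( - 1 )*19^( -1)*601^1*677^(-1)*2081^1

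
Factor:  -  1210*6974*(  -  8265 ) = 69744533100 = 2^2*3^1*5^2*11^3*19^1*29^1*317^1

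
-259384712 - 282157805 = - 541542517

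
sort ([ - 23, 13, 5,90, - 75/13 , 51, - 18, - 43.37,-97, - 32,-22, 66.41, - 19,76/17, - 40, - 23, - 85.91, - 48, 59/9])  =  [ - 97, - 85.91,-48,-43.37,-40, - 32 , - 23, - 23, - 22,-19, - 18, - 75/13, 76/17 , 5,  59/9, 13, 51,66.41, 90 ]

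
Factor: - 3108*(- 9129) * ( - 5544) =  - 157299535008 = - 2^5 *3^4*7^2*11^1*17^1*37^1*179^1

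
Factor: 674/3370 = 5^ ( - 1) = 1/5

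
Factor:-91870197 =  - 3^1* 983^1*31153^1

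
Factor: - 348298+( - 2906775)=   -  3255073 = - 1277^1*2549^1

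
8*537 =4296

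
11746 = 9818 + 1928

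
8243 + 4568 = 12811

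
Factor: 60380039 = 17^1*3551767^1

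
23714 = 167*142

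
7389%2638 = 2113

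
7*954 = 6678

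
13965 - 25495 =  - 11530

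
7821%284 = 153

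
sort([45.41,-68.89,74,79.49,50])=[-68.89,45.41,  50, 74, 79.49] 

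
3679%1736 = 207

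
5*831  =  4155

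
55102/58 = 950 + 1/29=950.03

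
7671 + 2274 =9945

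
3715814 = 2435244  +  1280570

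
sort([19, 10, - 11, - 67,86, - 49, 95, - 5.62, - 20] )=[-67  , - 49, - 20, - 11, - 5.62, 10, 19,86, 95 ]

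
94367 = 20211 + 74156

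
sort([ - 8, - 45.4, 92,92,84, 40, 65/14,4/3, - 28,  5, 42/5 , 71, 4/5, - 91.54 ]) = [ - 91.54,  -  45.4, - 28 , - 8 , 4/5,4/3 , 65/14,5,42/5,40,71, 84,92, 92]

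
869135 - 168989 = 700146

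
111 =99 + 12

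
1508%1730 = 1508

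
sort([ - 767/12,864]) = [ - 767/12,864]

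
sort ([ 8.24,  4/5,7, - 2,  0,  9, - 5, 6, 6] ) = [ - 5, - 2,0,  4/5, 6, 6,7 , 8.24, 9] 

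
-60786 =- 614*99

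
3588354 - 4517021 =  - 928667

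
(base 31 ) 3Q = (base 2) 1110111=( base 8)167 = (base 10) 119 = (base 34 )3H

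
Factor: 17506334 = 2^1 * 19^2*24247^1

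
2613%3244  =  2613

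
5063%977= 178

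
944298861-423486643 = 520812218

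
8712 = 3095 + 5617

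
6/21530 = 3/10765=0.00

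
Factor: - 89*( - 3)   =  3^1*89^1 = 267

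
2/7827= 2/7827 = 0.00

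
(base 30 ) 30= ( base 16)5a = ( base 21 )46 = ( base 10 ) 90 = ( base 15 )60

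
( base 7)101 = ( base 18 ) 2E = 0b110010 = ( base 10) 50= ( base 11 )46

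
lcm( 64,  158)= 5056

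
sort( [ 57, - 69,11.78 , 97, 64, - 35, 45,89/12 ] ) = [ - 69, - 35,  89/12, 11.78,45, 57,64,97]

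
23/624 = 23/624 = 0.04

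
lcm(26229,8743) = 26229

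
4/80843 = 4/80843 = 0.00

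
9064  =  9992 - 928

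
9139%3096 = 2947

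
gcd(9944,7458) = 2486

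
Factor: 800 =2^5* 5^2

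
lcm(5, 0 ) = 0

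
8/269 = 8/269 = 0.03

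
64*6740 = 431360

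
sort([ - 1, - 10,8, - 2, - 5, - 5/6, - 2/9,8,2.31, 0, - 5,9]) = [ - 10, - 5, - 5, - 2, - 1 , - 5/6, - 2/9,0, 2.31,8,8,9]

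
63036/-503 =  - 126 + 342/503 = - 125.32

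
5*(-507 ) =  - 2535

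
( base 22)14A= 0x246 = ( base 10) 582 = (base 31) io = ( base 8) 1106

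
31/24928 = 31/24928 = 0.00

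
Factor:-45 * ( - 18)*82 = 66420 =2^2*3^4*5^1*41^1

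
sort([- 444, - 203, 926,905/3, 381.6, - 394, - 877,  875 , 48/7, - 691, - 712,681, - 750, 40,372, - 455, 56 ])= [ - 877, - 750,- 712, - 691,-455,-444, - 394, - 203,48/7,40, 56,905/3,372,381.6 , 681,875,  926 ]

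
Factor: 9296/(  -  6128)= - 7^1*83^1*383^( - 1)=- 581/383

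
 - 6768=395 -7163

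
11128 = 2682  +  8446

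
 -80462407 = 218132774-298595181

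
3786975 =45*84155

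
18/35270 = 9/17635 = 0.00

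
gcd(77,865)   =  1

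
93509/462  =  202 + 185/462  =  202.40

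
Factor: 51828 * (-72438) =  - 3754316664 = - 2^3*3^2 * 7^1*617^1  *12073^1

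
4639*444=2059716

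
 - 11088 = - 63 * 176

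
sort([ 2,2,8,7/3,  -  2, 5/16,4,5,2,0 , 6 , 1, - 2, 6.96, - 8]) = [ - 8, -2, - 2,0, 5/16, 1,2,  2,2, 7/3, 4 , 5,6,6.96,8 ]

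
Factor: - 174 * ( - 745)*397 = 51463110 = 2^1*3^1 * 5^1*  29^1*149^1*397^1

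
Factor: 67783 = 67783^1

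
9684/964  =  10 + 11/241 = 10.05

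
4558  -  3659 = 899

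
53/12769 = 53/12769 = 0.00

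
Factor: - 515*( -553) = 284795 = 5^1*7^1*79^1*103^1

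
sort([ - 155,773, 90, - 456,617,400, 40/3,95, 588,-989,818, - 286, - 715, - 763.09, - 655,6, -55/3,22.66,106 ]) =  [ - 989, - 763.09, - 715, - 655, - 456, - 286, - 155 , - 55/3,  6, 40/3,22.66,90, 95 , 106,400, 588, 617,773,  818 ]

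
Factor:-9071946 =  - 2^1*  3^3*13^1*12923^1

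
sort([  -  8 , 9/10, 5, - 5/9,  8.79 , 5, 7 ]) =[-8, - 5/9, 9/10,  5, 5, 7,  8.79]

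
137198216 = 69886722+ 67311494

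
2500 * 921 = 2302500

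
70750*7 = 495250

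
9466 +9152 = 18618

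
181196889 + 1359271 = 182556160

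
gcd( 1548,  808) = 4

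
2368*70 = 165760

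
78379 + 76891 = 155270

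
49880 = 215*232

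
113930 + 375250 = 489180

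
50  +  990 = 1040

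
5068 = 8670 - 3602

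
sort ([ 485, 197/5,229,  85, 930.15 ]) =[ 197/5,85,229,485, 930.15]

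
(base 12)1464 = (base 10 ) 2380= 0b100101001100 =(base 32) 2AC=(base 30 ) 2JA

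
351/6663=117/2221 = 0.05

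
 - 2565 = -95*27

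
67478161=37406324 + 30071837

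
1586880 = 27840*57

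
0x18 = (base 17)17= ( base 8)30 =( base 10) 24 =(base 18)16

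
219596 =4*54899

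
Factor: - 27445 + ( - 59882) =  - 3^2*31^1*313^1 = - 87327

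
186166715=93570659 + 92596056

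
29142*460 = 13405320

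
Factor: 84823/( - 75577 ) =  - 271^1*313^1*75577^( - 1 )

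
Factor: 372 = 2^2*3^1*31^1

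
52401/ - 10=  -  5241+9/10= -5240.10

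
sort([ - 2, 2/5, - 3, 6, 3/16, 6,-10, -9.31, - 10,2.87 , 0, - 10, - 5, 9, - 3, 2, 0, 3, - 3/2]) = [ - 10, - 10, - 10 , - 9.31, - 5, - 3,  -  3,-2, -3/2, 0, 0,3/16, 2/5, 2, 2.87, 3, 6,6, 9]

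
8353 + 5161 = 13514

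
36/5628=3/469 = 0.01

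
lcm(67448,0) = 0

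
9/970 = 9/970 = 0.01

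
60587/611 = 60587/611= 99.16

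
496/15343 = 496/15343 =0.03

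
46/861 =46/861 = 0.05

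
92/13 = 7  +  1/13=7.08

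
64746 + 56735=121481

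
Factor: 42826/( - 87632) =  -  21413/43816 = - 2^(- 3 )*7^2*19^1*23^1*5477^ (  -  1 ) 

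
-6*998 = -5988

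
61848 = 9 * 6872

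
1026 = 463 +563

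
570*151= 86070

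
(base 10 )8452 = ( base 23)fmb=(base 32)884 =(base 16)2104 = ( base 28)alo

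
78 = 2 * 39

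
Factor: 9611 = 7^1*1373^1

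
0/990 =0 = 0.00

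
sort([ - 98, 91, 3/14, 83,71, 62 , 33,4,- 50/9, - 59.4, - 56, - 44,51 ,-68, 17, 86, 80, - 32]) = [ - 98, - 68 , - 59.4, - 56, -44,- 32, - 50/9, 3/14, 4, 17,33, 51,  62, 71,80,  83, 86, 91]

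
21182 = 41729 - 20547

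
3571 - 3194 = 377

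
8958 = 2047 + 6911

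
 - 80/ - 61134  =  40/30567 = 0.00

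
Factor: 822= 2^1*3^1*137^1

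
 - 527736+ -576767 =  - 1104503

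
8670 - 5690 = 2980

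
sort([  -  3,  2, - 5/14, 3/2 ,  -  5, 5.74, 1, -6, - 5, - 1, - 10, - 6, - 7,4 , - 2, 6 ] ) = [ - 10 , - 7, - 6, - 6 , - 5,-5, - 3,-2, - 1, - 5/14,1 , 3/2,2, 4, 5.74,6 ] 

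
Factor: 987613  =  11^1*89783^1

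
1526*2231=3404506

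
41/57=41/57 = 0.72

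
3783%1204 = 171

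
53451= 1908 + 51543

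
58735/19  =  58735/19 = 3091.32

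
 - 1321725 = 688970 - 2010695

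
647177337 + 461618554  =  1108795891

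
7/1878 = 7/1878 =0.00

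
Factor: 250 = 2^1*5^3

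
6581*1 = 6581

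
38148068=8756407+29391661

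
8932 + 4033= 12965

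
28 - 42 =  - 14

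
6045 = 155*39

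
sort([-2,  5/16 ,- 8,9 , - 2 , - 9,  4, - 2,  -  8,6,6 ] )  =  [ - 9, -8, - 8, - 2, - 2, - 2,5/16,4, 6 , 6,  9 ] 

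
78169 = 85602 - 7433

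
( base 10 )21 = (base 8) 25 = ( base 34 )L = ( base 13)18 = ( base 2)10101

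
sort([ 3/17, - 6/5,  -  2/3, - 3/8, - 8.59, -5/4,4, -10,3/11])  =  [ - 10, - 8.59, - 5/4, - 6/5, -2/3,-3/8,3/17, 3/11, 4]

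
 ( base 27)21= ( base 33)1M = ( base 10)55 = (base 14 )3d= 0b110111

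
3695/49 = 3695/49=75.41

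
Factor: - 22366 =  - 2^1*53^1*211^1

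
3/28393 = 3/28393 = 0.00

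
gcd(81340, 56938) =8134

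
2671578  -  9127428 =-6455850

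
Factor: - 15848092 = - 2^2*13^1*304771^1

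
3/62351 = 3/62351 = 0.00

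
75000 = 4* 18750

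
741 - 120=621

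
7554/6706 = 1 + 424/3353 = 1.13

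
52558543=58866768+-6308225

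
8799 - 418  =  8381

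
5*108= 540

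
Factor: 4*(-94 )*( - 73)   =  2^3*47^1*73^1 =27448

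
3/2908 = 3/2908  =  0.00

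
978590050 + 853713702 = 1832303752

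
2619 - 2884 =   -  265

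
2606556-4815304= -2208748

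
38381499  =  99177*387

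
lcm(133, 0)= 0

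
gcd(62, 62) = 62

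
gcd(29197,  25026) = 4171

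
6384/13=491 + 1/13 = 491.08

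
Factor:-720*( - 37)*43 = 1145520 = 2^4 * 3^2*5^1*37^1*43^1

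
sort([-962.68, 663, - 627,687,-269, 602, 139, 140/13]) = [ - 962.68,-627, - 269, 140/13,139,602,663,  687]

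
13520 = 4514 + 9006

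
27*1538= 41526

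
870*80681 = 70192470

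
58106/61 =952 + 34/61  =  952.56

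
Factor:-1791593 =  - 47^1*38119^1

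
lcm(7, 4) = 28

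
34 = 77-43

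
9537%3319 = 2899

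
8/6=4/3 =1.33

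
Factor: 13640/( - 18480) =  - 31/42 = -2^(-1)*3^( - 1 )*7^( - 1)*31^1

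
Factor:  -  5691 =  - 3^1*7^1*271^1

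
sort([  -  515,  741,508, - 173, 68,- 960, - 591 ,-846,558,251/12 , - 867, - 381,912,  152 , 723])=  [ - 960,-867,-846, - 591,- 515,-381, - 173,251/12, 68, 152,  508,558,723,741,912 ]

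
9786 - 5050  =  4736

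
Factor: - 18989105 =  - 5^1*53^1*131^1*547^1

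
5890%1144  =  170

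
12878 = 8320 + 4558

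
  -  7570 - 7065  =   - 14635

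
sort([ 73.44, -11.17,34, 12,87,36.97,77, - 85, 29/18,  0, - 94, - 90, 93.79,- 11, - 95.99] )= [-95.99,-94, - 90, - 85, - 11.17, - 11,0,  29/18,12,34, 36.97,73.44, 77, 87, 93.79] 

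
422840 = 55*7688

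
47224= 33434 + 13790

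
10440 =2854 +7586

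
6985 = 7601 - 616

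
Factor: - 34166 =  - 2^1 * 11^1*  1553^1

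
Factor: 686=2^1*7^3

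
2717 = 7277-4560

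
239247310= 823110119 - 583862809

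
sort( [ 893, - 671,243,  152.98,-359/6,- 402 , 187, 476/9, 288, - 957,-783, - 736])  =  [ - 957, - 783, - 736, - 671, - 402, - 359/6, 476/9, 152.98, 187, 243,288, 893]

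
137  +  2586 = 2723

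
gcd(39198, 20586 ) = 282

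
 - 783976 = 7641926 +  - 8425902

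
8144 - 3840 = 4304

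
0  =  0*62196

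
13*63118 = 820534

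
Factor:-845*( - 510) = 2^1*3^1*5^2*13^2*17^1 = 430950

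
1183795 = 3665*323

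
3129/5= 625 + 4/5 = 625.80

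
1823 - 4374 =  - 2551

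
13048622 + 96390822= 109439444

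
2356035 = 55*42837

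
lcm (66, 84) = 924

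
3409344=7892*432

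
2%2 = 0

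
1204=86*14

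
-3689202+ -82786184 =-86475386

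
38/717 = 38/717= 0.05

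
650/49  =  13 + 13/49 = 13.27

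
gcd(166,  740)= 2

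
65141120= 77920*836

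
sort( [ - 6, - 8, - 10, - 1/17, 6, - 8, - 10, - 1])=[ - 10, - 10,  -  8, - 8, - 6, - 1, - 1/17 , 6]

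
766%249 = 19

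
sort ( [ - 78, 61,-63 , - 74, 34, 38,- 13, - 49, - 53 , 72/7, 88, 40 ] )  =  [ - 78, - 74,-63, - 53,-49, - 13, 72/7, 34,38,40,61, 88 ] 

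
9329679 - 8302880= 1026799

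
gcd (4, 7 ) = 1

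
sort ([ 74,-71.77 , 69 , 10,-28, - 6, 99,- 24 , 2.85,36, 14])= [ - 71.77,-28, - 24, - 6 , 2.85, 10, 14, 36,69,74, 99 ] 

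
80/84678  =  40/42339=0.00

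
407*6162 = 2507934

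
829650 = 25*33186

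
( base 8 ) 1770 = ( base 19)2F9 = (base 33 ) UQ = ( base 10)1016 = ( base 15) 47b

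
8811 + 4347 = 13158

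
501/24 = 167/8 = 20.88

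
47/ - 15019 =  - 1 + 14972/15019 =-0.00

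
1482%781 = 701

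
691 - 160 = 531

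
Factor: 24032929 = 19^1*41^1*30851^1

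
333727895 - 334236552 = - 508657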